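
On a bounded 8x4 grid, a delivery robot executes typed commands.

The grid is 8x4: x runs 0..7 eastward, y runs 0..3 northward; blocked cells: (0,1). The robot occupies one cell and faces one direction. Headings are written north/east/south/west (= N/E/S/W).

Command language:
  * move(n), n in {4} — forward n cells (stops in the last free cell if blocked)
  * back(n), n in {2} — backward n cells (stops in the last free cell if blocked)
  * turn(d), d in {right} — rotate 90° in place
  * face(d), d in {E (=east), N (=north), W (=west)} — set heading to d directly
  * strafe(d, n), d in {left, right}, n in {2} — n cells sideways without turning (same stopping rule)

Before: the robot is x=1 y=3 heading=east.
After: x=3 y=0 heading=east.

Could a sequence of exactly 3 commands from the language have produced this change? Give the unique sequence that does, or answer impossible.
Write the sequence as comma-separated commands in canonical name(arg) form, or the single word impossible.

all 512 sequences checked — none match.

impossible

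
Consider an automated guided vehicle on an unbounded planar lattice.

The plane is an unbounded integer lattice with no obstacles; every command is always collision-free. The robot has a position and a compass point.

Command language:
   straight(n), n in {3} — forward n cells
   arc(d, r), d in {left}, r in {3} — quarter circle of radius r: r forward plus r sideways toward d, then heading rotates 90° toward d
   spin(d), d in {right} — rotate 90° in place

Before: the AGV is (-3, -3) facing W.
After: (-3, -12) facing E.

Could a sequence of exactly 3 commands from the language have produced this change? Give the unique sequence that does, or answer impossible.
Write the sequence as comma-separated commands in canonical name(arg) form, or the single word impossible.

arc(left, 3), straight(3), arc(left, 3)

key: cell and facing (now E) both changed — the 3 commands mix motion and turning
from: (-3, -3) facing W
[1] after arc(left, 3): (-6, -6) facing S
[2] after straight(3): (-6, -9) facing S
[3] after arc(left, 3): (-3, -12) facing E
uniquely the one of 27 3-step routes that fits.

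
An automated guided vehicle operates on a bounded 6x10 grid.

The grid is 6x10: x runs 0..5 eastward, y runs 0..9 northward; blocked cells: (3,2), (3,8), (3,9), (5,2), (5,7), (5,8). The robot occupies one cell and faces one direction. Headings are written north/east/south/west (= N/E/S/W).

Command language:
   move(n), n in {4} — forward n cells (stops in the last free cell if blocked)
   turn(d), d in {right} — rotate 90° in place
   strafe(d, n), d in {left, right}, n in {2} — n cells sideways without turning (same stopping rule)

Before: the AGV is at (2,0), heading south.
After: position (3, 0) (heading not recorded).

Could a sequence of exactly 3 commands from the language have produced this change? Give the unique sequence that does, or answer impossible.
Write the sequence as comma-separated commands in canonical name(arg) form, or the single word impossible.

key: running strafe(right, 2) before strafe(left, 2) would end elsewhere — order is forced
initial: at (2,0), heading south
step 1 (strafe(left, 2)): at (4,0), heading south
step 2 (strafe(left, 2)): at (5,0), heading south
step 3 (strafe(right, 2)): at (3,0), heading south
no rival 3-sequence matches.

strafe(left, 2), strafe(left, 2), strafe(right, 2)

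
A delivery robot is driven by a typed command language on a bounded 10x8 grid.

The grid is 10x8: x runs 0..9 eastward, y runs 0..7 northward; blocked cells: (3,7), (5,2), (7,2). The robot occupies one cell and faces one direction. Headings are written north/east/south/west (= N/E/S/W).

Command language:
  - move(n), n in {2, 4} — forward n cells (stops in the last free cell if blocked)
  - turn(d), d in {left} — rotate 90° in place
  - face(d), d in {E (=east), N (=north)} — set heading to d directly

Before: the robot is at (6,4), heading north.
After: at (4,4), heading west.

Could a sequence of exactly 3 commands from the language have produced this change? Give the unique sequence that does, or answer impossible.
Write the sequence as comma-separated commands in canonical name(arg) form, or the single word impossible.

key: running move(2) before face(N) would end elsewhere — order is forced
start: at (6,4), heading north
[1] after face(N): at (6,4), heading north
[2] after turn(left): at (6,4), heading west
[3] after move(2): at (4,4), heading west
all 125 alternatives checked — unique.

face(N), turn(left), move(2)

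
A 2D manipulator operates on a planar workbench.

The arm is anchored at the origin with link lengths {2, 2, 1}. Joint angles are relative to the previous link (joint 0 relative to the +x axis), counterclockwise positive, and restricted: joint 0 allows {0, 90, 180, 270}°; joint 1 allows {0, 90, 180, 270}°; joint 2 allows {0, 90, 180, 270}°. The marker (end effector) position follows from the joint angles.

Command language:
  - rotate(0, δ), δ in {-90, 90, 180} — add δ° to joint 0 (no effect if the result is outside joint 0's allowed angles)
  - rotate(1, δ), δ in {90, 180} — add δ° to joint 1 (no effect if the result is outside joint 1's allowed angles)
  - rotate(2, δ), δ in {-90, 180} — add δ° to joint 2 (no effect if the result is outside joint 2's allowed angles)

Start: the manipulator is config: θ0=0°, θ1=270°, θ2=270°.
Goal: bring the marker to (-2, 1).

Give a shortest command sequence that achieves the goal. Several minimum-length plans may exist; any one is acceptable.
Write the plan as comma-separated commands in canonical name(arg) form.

rotate(2, -90), rotate(0, 180)

start: config: θ0=0°, θ1=270°, θ2=270°
[1] after rotate(2, -90): config: θ0=0°, θ1=270°, θ2=180°
[2] after rotate(0, 180): config: θ0=180°, θ1=270°, θ2=180°
no 1-step plan works, so 2 is optimal.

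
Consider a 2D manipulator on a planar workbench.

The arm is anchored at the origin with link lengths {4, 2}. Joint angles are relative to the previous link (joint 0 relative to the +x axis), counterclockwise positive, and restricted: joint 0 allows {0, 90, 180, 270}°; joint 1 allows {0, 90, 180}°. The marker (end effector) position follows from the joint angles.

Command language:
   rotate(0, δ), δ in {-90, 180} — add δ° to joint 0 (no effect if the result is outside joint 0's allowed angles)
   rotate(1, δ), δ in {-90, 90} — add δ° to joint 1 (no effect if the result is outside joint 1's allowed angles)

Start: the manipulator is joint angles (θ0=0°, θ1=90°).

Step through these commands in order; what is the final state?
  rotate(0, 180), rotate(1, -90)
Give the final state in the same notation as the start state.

joint angles (θ0=180°, θ1=0°)

start: joint angles (θ0=0°, θ1=90°)
t=1 rotate(0, 180) ⇒ joint angles (θ0=180°, θ1=90°)
t=2 rotate(1, -90) ⇒ joint angles (θ0=180°, θ1=0°)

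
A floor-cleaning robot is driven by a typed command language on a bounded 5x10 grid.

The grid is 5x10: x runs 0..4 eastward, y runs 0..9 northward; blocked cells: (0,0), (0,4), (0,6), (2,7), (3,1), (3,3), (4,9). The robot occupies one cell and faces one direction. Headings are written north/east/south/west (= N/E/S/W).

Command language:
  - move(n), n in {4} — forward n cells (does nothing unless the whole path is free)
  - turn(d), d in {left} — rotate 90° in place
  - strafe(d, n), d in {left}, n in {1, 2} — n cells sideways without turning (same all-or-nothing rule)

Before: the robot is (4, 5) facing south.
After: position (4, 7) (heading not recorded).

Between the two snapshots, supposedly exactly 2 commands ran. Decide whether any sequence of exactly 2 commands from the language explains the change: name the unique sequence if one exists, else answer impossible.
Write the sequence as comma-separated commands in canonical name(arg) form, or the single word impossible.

turn(left), strafe(left, 2)

key: running strafe(left, 2) before turn(left) would end elsewhere — order is forced
initial: (4, 5) facing south
t=1 turn(left) ⇒ (4, 5) facing east
t=2 strafe(left, 2) ⇒ (4, 7) facing east
no other 2-command option fits: unique.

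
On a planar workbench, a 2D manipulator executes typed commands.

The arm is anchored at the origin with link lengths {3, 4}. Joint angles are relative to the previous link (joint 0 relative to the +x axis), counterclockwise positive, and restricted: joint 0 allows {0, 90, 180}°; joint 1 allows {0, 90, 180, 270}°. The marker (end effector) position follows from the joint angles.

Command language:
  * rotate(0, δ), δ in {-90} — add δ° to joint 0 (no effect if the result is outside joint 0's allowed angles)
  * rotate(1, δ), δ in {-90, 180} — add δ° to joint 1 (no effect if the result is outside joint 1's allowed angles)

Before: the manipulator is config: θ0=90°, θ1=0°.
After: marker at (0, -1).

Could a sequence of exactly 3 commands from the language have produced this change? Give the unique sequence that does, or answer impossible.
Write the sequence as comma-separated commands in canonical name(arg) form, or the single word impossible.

rotate(1, 180), rotate(1, 180), rotate(1, 180)

start: config: θ0=90°, θ1=0°
[1] after rotate(1, 180): config: θ0=90°, θ1=180°
[2] after rotate(1, 180): config: θ0=90°, θ1=0°
[3] after rotate(1, 180): config: θ0=90°, θ1=180°
no other 3-command option fits: unique.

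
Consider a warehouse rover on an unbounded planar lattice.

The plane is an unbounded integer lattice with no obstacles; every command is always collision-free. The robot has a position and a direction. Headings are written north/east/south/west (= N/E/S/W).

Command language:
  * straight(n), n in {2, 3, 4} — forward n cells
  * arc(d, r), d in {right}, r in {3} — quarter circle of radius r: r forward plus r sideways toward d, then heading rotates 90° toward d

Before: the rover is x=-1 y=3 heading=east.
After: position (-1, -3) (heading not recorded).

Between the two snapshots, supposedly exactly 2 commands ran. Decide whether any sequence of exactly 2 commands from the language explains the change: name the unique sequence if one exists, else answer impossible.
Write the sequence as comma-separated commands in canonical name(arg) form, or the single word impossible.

begin: x=-1 y=3 heading=east
t=1 arc(right, 3) ⇒ x=2 y=0 heading=south
t=2 arc(right, 3) ⇒ x=-1 y=-3 heading=west
all 16 alternatives checked — unique.

arc(right, 3), arc(right, 3)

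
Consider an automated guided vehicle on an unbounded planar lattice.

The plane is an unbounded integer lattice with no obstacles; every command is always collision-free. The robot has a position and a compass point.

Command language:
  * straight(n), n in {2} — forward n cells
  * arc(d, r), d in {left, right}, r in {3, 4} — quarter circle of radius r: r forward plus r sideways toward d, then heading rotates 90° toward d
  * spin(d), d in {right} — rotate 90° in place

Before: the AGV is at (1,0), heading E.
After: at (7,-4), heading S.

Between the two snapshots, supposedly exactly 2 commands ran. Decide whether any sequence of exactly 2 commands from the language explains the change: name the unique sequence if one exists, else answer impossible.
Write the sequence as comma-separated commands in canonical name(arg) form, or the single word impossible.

key: cell and facing (now S) both changed — the 2 commands mix motion and turning
initial: at (1,0), heading E
t=1 straight(2) ⇒ at (3,0), heading E
t=2 arc(right, 4) ⇒ at (7,-4), heading S
no rival 2-sequence matches.

straight(2), arc(right, 4)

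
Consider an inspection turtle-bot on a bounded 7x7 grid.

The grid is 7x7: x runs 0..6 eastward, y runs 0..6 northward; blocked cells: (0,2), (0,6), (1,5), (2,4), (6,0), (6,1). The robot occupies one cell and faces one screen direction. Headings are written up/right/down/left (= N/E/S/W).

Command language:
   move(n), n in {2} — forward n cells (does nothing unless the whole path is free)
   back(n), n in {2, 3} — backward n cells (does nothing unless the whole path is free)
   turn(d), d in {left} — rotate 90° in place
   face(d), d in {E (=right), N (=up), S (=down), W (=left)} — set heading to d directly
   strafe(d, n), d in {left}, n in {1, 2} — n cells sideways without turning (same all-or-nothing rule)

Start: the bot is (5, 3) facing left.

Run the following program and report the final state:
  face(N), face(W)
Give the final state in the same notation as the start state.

from: (5, 3) facing left
[1] after face(N): (5, 3) facing up
[2] after face(W): (5, 3) facing left

(5, 3) facing left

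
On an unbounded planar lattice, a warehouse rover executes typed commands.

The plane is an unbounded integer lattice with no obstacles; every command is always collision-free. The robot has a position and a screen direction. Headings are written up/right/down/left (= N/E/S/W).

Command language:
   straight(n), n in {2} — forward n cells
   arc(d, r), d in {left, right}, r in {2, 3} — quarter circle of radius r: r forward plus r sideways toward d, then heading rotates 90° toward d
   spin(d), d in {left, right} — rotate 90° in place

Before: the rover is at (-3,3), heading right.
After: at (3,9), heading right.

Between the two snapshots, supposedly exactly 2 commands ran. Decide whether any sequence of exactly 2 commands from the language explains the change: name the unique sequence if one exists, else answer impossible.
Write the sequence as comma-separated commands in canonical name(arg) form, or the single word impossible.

key: still facing E at the end — net rotation zero over 2 steps
begin: at (-3,3), heading right
1. arc(left, 3) → at (0,6), heading up
2. arc(right, 3) → at (3,9), heading right
all 49 alternatives checked — unique.

arc(left, 3), arc(right, 3)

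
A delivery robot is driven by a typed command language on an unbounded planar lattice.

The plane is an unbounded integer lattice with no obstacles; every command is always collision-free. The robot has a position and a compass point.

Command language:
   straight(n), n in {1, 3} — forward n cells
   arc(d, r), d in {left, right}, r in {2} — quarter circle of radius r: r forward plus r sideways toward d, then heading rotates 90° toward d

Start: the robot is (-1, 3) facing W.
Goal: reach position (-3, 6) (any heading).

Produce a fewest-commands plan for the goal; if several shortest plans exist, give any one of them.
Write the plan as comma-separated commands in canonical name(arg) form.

from: (-1, 3) facing W
step 1 (arc(right, 2)): (-3, 5) facing N
step 2 (straight(1)): (-3, 6) facing N
nothing shorter than 2 reaches the goal.

arc(right, 2), straight(1)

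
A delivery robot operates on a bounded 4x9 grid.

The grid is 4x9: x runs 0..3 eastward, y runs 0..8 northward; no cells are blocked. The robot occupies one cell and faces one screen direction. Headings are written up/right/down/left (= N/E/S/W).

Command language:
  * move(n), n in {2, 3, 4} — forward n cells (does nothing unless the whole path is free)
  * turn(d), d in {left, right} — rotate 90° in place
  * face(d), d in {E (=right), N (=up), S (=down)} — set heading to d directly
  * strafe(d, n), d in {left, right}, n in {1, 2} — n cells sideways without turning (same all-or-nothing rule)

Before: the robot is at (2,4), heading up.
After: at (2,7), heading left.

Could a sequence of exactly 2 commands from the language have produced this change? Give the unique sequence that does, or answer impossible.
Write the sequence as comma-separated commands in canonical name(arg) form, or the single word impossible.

move(3), turn(left)

key: order matters: swapping move(3) and turn(left) lands elsewhere
t0: at (2,4), heading up
t=1 move(3) ⇒ at (2,7), heading up
t=2 turn(left) ⇒ at (2,7), heading left
no rival 2-sequence matches.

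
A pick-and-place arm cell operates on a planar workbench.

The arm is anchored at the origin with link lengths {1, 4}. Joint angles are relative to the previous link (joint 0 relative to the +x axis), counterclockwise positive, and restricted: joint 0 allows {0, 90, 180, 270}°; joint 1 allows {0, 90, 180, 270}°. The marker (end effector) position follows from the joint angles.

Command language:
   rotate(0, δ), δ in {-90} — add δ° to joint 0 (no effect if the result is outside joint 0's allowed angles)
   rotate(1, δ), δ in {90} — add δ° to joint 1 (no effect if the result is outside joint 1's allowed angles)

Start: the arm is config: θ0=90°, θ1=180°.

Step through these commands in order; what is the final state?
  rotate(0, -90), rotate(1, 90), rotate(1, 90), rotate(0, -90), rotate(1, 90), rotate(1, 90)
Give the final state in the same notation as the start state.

initial: config: θ0=90°, θ1=180°
1. rotate(0, -90) → config: θ0=0°, θ1=180°
2. rotate(1, 90) → config: θ0=0°, θ1=270°
3. rotate(1, 90) → config: θ0=0°, θ1=0°
4. rotate(0, -90) → config: θ0=270°, θ1=0°
5. rotate(1, 90) → config: θ0=270°, θ1=90°
6. rotate(1, 90) → config: θ0=270°, θ1=180°

config: θ0=270°, θ1=180°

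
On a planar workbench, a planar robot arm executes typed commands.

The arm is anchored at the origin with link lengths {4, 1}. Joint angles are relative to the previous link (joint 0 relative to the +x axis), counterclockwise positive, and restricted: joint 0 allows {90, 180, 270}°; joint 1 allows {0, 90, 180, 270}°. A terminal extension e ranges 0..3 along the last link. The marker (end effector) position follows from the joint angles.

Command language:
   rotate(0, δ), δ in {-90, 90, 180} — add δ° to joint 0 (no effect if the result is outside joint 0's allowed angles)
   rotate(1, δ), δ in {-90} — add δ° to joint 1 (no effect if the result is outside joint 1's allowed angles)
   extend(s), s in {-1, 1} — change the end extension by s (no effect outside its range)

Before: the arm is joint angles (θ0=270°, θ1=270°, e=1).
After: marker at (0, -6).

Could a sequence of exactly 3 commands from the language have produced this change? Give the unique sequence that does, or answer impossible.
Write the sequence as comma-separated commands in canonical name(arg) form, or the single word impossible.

begin: joint angles (θ0=270°, θ1=270°, e=1)
[1] after rotate(1, -90): joint angles (θ0=270°, θ1=180°, e=1)
[2] after rotate(1, -90): joint angles (θ0=270°, θ1=90°, e=1)
[3] after rotate(1, -90): joint angles (θ0=270°, θ1=0°, e=1)
no rival 3-sequence matches.

rotate(1, -90), rotate(1, -90), rotate(1, -90)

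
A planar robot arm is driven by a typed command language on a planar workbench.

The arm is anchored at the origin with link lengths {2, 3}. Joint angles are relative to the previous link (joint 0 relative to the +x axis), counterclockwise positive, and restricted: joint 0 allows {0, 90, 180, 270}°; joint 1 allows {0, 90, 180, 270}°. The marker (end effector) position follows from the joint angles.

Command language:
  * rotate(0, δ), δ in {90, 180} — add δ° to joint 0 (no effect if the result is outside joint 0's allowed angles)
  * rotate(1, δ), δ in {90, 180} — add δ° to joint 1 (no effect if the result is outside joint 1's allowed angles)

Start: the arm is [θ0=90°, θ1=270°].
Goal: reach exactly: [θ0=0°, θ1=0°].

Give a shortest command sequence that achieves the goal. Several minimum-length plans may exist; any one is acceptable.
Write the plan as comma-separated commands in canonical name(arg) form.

rotate(1, 90), rotate(0, 90), rotate(0, 180)

t0: [θ0=90°, θ1=270°]
[1] after rotate(1, 90): [θ0=90°, θ1=0°]
[2] after rotate(0, 90): [θ0=180°, θ1=0°]
[3] after rotate(0, 180): [θ0=0°, θ1=0°]
nothing shorter than 3 reaches the goal.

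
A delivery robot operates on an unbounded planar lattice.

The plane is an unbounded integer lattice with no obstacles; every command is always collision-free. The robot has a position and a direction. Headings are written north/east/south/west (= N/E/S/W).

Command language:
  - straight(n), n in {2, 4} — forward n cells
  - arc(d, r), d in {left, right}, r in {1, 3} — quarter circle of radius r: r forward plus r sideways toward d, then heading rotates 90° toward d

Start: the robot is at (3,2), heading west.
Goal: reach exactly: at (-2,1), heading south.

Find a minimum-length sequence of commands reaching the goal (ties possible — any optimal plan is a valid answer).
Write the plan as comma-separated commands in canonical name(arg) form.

start: at (3,2), heading west
t=1 straight(4) ⇒ at (-1,2), heading west
t=2 arc(left, 1) ⇒ at (-2,1), heading south
nothing shorter than 2 reaches the goal.

straight(4), arc(left, 1)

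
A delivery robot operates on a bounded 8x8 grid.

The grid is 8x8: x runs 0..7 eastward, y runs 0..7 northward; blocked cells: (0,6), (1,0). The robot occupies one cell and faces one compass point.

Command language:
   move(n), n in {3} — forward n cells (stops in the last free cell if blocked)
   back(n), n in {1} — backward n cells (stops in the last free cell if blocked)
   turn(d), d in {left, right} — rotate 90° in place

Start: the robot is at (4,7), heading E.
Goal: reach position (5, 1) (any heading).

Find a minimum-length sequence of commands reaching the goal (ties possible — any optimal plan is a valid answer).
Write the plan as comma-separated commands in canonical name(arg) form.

turn(right), move(3), move(3), turn(right), back(1)

initial: at (4,7), heading E
1. turn(right) → at (4,7), heading S
2. move(3) → at (4,4), heading S
3. move(3) → at (4,1), heading S
4. turn(right) → at (4,1), heading W
5. back(1) → at (5,1), heading W
no 4-step plan works, so 5 is optimal.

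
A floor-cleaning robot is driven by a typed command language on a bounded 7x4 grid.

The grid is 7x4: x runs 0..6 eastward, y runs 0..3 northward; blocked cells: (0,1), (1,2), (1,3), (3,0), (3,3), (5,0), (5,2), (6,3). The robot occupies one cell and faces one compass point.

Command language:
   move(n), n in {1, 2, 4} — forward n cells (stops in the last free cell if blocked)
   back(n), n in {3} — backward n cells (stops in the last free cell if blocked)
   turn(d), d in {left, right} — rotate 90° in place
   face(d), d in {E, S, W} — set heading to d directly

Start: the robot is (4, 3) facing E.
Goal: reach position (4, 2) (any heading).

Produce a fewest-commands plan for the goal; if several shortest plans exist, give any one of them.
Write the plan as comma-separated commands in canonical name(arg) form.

face(S), move(1)

from: (4, 3) facing E
1. face(S) → (4, 3) facing S
2. move(1) → (4, 2) facing S
no 1-step plan works, so 2 is optimal.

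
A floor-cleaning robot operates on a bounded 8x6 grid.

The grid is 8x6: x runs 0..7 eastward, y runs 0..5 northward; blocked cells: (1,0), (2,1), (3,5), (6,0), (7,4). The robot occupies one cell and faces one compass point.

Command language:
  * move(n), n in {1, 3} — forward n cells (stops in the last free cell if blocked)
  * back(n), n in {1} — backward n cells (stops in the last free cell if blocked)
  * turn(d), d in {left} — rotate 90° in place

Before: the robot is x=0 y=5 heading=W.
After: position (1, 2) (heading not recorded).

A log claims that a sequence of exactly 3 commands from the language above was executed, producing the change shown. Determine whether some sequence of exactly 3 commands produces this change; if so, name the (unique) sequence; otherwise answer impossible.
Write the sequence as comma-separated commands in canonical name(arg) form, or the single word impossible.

back(1), turn(left), move(3)

key: running move(3) before back(1) would end elsewhere — order is forced
initial: x=0 y=5 heading=W
step 1 (back(1)): x=1 y=5 heading=W
step 2 (turn(left)): x=1 y=5 heading=S
step 3 (move(3)): x=1 y=2 heading=S
all 64 alternatives checked — unique.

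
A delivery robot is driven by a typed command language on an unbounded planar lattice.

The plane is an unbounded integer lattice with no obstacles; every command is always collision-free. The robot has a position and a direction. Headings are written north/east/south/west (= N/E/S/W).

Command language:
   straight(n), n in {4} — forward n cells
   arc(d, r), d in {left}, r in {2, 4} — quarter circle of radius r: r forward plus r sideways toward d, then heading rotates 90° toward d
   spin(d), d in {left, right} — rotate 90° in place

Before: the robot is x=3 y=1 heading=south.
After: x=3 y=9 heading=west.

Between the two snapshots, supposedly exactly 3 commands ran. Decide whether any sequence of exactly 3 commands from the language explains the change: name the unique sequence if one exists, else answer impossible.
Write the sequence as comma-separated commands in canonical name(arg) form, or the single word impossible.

spin(left), arc(left, 4), arc(left, 4)

key: order matters: swapping spin(left) and arc(left, 4) lands elsewhere
initial: x=3 y=1 heading=south
[1] after spin(left): x=3 y=1 heading=east
[2] after arc(left, 4): x=7 y=5 heading=north
[3] after arc(left, 4): x=3 y=9 heading=west
uniquely the one of 125 3-step routes that fits.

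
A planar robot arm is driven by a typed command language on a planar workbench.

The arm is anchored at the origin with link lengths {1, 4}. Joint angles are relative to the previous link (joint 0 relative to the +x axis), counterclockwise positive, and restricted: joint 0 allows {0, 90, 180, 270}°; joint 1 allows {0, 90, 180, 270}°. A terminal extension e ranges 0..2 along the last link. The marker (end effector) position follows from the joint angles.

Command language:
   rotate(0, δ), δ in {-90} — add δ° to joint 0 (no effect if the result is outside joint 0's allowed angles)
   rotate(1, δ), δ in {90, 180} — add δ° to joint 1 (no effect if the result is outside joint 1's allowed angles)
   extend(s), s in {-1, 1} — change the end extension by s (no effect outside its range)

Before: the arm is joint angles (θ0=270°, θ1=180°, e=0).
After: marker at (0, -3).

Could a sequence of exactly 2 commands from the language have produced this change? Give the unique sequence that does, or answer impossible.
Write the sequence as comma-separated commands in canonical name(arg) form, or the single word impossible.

from: joint angles (θ0=270°, θ1=180°, e=0)
1. rotate(0, -90) → joint angles (θ0=180°, θ1=180°, e=0)
2. rotate(0, -90) → joint angles (θ0=90°, θ1=180°, e=0)
no other 2-command option fits: unique.

rotate(0, -90), rotate(0, -90)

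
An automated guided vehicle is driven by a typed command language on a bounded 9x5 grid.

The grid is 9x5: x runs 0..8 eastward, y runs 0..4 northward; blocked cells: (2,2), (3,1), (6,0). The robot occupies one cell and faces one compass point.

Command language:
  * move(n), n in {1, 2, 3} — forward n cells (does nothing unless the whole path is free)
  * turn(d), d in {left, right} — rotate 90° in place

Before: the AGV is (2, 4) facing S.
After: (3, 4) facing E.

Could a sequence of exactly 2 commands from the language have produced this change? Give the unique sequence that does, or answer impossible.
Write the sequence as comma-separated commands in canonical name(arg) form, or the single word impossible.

turn(left), move(1)

key: running move(1) before turn(left) would end elsewhere — order is forced
from: (2, 4) facing S
step 1 (turn(left)): (2, 4) facing E
step 2 (move(1)): (3, 4) facing E
no rival 2-sequence matches.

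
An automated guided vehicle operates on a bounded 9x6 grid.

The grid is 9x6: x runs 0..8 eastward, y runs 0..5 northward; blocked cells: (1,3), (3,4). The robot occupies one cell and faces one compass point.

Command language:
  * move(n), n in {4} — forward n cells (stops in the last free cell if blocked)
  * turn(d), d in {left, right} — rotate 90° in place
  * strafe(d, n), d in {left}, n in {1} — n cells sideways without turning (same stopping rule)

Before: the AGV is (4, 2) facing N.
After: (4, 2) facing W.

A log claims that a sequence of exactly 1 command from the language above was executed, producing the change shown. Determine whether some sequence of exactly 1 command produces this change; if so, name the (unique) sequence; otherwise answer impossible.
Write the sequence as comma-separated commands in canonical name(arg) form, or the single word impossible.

key: parked at (4,2) the whole time — nothing moves the robot
begin: (4, 2) facing N
step 1 (turn(left)): (4, 2) facing W
no rival 1-sequence matches.

turn(left)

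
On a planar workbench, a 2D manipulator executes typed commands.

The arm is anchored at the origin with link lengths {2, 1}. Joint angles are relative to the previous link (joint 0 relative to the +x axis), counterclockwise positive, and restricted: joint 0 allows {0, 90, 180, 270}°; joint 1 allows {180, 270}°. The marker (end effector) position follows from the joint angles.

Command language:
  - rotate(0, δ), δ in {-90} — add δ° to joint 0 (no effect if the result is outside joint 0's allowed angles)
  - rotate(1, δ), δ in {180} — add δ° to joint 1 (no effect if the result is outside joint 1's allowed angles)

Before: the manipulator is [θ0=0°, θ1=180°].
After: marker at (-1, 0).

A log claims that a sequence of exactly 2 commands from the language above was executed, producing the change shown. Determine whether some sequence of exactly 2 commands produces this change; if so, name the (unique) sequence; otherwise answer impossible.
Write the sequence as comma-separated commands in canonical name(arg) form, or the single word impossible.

rotate(0, -90), rotate(0, -90)

initial: [θ0=0°, θ1=180°]
step 1 (rotate(0, -90)): [θ0=270°, θ1=180°]
step 2 (rotate(0, -90)): [θ0=180°, θ1=180°]
no rival 2-sequence matches.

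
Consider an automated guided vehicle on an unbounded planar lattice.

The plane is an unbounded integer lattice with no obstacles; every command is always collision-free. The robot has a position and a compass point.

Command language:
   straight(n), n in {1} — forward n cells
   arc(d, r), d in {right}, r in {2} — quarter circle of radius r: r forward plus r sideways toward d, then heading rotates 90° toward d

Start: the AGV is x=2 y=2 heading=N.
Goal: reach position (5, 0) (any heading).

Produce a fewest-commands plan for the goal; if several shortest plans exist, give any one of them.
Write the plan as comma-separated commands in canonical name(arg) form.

arc(right, 2), straight(1), arc(right, 2), arc(right, 2)

start: x=2 y=2 heading=N
t=1 arc(right, 2) ⇒ x=4 y=4 heading=E
t=2 straight(1) ⇒ x=5 y=4 heading=E
t=3 arc(right, 2) ⇒ x=7 y=2 heading=S
t=4 arc(right, 2) ⇒ x=5 y=0 heading=W
nothing shorter than 4 reaches the goal.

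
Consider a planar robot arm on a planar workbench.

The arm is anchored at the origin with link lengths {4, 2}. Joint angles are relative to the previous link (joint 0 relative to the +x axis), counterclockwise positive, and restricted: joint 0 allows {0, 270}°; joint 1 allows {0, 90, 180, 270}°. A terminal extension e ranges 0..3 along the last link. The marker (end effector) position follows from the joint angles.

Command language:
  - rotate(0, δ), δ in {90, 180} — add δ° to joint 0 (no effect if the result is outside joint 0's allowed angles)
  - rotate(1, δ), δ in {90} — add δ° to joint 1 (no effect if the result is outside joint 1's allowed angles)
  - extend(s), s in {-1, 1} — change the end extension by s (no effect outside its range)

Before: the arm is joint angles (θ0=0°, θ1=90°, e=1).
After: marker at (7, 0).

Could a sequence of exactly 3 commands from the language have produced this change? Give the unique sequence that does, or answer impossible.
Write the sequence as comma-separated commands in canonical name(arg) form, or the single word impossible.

rotate(1, 90), rotate(1, 90), rotate(1, 90)

initial: joint angles (θ0=0°, θ1=90°, e=1)
step 1 (rotate(1, 90)): joint angles (θ0=0°, θ1=180°, e=1)
step 2 (rotate(1, 90)): joint angles (θ0=0°, θ1=270°, e=1)
step 3 (rotate(1, 90)): joint angles (θ0=0°, θ1=0°, e=1)
all 125 alternatives checked — unique.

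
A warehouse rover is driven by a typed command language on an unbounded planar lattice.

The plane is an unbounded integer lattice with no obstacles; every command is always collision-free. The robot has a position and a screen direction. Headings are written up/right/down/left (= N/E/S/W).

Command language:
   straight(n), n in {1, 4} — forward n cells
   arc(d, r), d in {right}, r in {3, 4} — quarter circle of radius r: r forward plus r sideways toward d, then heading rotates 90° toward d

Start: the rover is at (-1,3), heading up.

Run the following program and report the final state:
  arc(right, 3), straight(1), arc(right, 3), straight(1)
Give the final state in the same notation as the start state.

t0: at (-1,3), heading up
[1] after arc(right, 3): at (2,6), heading right
[2] after straight(1): at (3,6), heading right
[3] after arc(right, 3): at (6,3), heading down
[4] after straight(1): at (6,2), heading down

at (6,2), heading down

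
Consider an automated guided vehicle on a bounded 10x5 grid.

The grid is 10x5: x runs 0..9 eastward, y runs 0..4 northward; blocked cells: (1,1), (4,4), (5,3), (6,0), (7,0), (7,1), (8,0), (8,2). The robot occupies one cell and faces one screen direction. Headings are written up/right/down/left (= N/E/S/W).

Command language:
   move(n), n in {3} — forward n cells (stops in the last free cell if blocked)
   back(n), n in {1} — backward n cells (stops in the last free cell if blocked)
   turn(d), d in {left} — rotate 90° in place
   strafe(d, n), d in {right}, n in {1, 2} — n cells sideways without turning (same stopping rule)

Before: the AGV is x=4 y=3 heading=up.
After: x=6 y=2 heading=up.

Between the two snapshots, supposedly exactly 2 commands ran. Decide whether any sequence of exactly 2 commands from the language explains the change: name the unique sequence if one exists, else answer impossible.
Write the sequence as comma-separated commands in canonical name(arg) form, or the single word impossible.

key: still facing N at the end — nothing in the sequence rotates
from: x=4 y=3 heading=up
t=1 back(1) ⇒ x=4 y=2 heading=up
t=2 strafe(right, 2) ⇒ x=6 y=2 heading=up
uniquely the one of 25 2-step routes that fits.

back(1), strafe(right, 2)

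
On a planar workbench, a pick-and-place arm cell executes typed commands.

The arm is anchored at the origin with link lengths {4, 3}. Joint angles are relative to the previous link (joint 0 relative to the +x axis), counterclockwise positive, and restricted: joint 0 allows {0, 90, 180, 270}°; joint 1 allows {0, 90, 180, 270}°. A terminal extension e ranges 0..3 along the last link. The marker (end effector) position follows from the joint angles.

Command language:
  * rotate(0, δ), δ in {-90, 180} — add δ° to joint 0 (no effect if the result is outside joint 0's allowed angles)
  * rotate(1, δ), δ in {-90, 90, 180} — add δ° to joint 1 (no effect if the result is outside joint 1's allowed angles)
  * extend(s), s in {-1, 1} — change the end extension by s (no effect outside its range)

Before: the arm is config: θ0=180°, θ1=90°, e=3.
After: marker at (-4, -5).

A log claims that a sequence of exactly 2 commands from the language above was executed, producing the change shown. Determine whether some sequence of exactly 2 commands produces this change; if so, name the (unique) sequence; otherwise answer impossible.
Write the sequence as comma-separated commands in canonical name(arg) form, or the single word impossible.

key: order matters: swapping extend(1) and extend(-1) lands elsewhere
begin: config: θ0=180°, θ1=90°, e=3
1. extend(1) → config: θ0=180°, θ1=90°, e=3
2. extend(-1) → config: θ0=180°, θ1=90°, e=2
no other 2-command option fits: unique.

extend(1), extend(-1)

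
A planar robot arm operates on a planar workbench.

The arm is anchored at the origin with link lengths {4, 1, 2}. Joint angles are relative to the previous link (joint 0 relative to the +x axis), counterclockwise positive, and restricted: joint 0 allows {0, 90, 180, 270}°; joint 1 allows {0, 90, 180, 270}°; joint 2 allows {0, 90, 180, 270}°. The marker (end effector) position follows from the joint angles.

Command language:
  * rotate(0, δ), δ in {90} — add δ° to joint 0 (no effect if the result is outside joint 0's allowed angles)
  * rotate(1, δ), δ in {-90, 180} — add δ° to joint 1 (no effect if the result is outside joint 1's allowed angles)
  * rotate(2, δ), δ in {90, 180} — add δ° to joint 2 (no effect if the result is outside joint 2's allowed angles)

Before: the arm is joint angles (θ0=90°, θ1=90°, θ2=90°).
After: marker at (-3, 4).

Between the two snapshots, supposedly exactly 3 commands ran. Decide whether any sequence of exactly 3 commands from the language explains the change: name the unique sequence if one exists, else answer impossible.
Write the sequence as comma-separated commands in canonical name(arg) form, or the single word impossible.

start: joint angles (θ0=90°, θ1=90°, θ2=90°)
1. rotate(2, 90) → joint angles (θ0=90°, θ1=90°, θ2=180°)
2. rotate(2, 90) → joint angles (θ0=90°, θ1=90°, θ2=270°)
3. rotate(2, 90) → joint angles (θ0=90°, θ1=90°, θ2=0°)
all 125 alternatives checked — unique.

rotate(2, 90), rotate(2, 90), rotate(2, 90)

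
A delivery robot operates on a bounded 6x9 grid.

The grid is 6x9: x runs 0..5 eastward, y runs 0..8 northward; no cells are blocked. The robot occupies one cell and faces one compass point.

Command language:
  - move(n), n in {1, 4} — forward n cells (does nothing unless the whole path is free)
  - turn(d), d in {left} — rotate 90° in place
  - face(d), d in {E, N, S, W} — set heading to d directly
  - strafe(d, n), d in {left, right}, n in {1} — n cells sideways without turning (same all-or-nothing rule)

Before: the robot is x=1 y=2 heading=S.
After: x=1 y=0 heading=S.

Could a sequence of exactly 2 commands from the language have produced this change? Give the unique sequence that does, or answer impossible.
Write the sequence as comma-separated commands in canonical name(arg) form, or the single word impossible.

move(1), move(1)

key: heading stays S — no command in the sequence turns
t0: x=1 y=2 heading=S
t=1 move(1) ⇒ x=1 y=1 heading=S
t=2 move(1) ⇒ x=1 y=0 heading=S
no other 2-command option fits: unique.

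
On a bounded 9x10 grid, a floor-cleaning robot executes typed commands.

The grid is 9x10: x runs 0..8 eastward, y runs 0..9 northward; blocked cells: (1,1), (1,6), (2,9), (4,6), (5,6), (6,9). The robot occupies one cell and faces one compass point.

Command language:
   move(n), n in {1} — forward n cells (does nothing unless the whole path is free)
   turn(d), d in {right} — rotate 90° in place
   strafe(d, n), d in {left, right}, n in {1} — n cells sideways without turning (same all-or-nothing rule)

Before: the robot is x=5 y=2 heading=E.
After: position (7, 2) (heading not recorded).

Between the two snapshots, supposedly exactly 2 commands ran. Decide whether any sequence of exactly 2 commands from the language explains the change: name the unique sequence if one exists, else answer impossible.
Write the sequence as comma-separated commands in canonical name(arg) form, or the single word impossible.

move(1), move(1)

begin: x=5 y=2 heading=E
step 1 (move(1)): x=6 y=2 heading=E
step 2 (move(1)): x=7 y=2 heading=E
all 16 alternatives checked — unique.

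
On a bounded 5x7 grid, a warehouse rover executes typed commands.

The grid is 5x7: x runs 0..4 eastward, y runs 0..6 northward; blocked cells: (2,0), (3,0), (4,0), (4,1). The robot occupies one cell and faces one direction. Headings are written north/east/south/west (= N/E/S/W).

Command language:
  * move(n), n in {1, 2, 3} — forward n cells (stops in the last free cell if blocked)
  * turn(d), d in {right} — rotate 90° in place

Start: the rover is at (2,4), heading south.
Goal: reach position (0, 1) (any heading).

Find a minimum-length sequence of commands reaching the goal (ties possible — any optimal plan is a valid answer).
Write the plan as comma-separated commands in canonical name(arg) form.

t0: at (2,4), heading south
[1] after move(3): at (2,1), heading south
[2] after turn(right): at (2,1), heading west
[3] after move(3): at (0,1), heading west
minimal: 3 command(s), checked below 3.

move(3), turn(right), move(3)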